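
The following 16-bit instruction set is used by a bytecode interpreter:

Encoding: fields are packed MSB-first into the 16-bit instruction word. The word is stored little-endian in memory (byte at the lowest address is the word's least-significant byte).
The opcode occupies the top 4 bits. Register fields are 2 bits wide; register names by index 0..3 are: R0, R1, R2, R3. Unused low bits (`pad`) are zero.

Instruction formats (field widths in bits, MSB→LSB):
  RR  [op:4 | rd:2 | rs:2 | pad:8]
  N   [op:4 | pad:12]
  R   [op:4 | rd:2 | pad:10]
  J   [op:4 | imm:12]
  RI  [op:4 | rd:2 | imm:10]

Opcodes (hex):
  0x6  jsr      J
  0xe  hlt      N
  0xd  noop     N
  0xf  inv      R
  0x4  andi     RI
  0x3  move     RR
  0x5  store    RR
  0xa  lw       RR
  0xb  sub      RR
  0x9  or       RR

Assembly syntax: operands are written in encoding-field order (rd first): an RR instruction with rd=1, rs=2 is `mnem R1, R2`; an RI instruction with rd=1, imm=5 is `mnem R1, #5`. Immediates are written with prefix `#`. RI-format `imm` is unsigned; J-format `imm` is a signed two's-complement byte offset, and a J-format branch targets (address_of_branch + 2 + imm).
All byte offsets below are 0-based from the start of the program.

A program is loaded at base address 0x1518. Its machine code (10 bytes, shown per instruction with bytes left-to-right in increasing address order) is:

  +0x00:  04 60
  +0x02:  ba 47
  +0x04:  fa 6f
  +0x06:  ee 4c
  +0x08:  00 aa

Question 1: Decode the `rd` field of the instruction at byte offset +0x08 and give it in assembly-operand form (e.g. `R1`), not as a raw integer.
R2

+0x08: 00 aa ⇒ word 0xaa00 (little)
  opcode bits[15:12]=0xa: lw/RR
  rd@[11:10]=0x2 ⇒ R2
  rs@[9:8]=0x2 ⇒ R2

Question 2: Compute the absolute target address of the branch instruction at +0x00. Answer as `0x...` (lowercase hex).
0x151e

@+00  little-endian(04 60) = 0x6004
  opcode bits[15:12]=0x6: jsr/J
  imm: (w>>0)&0xfff=0x4 → #4
  target = base 0x1518 + off 0x00 + 2 + imm 4 = 0x151e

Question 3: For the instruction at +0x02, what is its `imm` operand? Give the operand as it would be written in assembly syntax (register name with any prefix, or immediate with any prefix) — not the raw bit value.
#954

[02] ba 47 → 0x47ba
  opcode bits[15:12]=0x4: andi/RI
  rd: (w>>10)&0x3=0x1 → R1
  imm: (w>>0)&0x3ff=0x3ba → #954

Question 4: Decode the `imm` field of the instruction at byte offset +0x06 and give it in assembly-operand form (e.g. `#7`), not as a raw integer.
#238

[06] ee 4c → 0x4cee
  opcode bits[15:12]=0x4: andi/RI
  rd@[11:10]=0x3 ⇒ R3
  imm@[9:0]=0xee ⇒ #238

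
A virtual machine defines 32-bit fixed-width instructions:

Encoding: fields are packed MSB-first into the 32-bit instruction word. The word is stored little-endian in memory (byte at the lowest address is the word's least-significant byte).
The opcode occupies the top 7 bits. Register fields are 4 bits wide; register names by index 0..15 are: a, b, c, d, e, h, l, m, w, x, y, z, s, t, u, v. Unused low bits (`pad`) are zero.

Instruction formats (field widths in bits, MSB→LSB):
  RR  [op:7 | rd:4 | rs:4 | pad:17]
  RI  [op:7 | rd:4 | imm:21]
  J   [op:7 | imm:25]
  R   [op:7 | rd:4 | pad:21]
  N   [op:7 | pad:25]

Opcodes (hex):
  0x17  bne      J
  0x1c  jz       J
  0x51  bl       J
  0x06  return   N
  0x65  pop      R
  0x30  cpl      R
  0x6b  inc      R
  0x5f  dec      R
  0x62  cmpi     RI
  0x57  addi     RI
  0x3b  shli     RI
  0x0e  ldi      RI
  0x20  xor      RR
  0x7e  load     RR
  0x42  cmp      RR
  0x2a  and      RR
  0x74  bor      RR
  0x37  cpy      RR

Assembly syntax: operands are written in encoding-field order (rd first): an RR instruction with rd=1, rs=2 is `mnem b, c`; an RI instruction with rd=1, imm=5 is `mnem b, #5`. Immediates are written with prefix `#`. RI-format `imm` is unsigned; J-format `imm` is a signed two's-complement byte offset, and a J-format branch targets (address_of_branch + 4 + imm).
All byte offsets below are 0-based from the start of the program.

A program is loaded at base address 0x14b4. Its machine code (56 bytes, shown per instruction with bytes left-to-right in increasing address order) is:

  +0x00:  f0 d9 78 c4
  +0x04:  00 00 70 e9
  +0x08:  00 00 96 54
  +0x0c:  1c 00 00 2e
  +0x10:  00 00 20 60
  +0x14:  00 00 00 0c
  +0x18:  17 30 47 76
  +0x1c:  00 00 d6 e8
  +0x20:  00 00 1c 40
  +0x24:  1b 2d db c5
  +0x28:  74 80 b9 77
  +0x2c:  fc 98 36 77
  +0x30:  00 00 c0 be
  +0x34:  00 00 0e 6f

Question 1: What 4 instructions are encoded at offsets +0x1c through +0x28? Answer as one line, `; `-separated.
bor l, z; xor a, u; cmpi u, #1781019; shli t, #1671284

@+1c  little-endian(00 00 d6 e8) = 0xe8d60000
  top 7b → 0x74 → bor [RR]
  [24:21] rd=6 = l
  [20:17] rs=11 = z
@+20  little-endian(00 00 1c 40) = 0x401c0000
  top 7b → 0x20 → xor [RR]
  [24:21] rd=0 = a
  [20:17] rs=14 = u
@+24  little-endian(1b 2d db c5) = 0xc5db2d1b
  top 7b → 0x62 → cmpi [RI]
  [24:21] rd=14 = u
  [20:0] imm=1781019 = #1781019
@+28  little-endian(74 80 b9 77) = 0x77b98074
  top 7b → 0x3b → shli [RI]
  [24:21] rd=13 = t
  [20:0] imm=1671284 = #1671284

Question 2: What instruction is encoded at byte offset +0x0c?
@+0c  little-endian(1c 00 00 2e) = 0x2e00001c
  op=0x2e00001c>>25=0x17 ⇒ bne (J)
  [24:0] imm=28 = #28

bne #28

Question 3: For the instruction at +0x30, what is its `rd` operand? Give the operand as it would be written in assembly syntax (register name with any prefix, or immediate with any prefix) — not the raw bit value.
+0x30: 00 00 c0 be ⇒ word 0xbec00000 (little)
  top 7b → 0x5f → dec [R]
  rd: (w>>21)&0xf=0x6 → l

l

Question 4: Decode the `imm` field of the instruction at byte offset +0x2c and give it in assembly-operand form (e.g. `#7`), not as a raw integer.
[2c] fc 98 36 77 → 0x773698fc
  opcode bits[31:25]=0x3b: shli/RI
  [24:21] rd=9 = x
  [20:0] imm=1480956 = #1480956

#1480956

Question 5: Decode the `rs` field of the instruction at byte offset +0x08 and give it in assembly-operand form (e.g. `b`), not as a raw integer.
[08] 00 00 96 54 → 0x54960000
  top 7b → 0x2a → and [RR]
  [24:21] rd=4 = e
  [20:17] rs=11 = z

z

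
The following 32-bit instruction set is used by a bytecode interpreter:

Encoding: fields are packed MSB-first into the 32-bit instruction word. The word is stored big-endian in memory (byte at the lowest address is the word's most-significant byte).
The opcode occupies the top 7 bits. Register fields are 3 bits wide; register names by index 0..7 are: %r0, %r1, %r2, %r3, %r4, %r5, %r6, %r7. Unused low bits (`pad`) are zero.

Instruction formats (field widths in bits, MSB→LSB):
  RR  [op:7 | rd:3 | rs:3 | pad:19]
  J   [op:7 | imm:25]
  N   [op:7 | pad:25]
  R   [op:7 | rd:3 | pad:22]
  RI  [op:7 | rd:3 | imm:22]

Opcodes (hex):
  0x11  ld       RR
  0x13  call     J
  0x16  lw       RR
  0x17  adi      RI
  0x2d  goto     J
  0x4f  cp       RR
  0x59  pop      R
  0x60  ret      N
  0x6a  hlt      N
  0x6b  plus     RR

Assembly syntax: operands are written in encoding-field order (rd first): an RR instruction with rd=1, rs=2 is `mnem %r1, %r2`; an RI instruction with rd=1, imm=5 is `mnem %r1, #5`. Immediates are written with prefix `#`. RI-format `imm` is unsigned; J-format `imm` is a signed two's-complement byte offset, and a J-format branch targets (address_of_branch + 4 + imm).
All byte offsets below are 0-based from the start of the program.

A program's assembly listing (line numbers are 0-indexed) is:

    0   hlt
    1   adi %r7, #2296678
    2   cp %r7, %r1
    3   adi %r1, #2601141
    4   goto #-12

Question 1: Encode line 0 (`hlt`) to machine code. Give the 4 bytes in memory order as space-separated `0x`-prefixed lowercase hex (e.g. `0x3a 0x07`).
L0: hlt op=0x6a:7|pad=0:25 ⇒ 0xd4000000 ⇒ big d4 00 00 00

0xd4 0x00 0x00 0x00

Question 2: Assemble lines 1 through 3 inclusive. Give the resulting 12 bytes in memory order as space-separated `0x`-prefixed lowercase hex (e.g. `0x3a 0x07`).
0x2f 0xe3 0x0b 0x66 0x9f 0xc8 0x00 0x00 0x2e 0x67 0xb0 0xb5

line 1 (adi): pack op=0x17:7|rd=7:3|imm=2296678:22 = 0x2fe30b66; big→ 2f e3 0b 66
line 2 (cp): pack op=0x4f:7|rd=7:3|rs=1:3|pad=0:19 = 0x9fc80000; big→ 9f c8 00 00
line 3 (adi): pack op=0x17:7|rd=1:3|imm=2601141:22 = 0x2e67b0b5; big→ 2e 67 b0 b5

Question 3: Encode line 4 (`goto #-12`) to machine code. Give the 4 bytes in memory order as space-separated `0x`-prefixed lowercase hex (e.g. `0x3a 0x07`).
0x5b 0xff 0xff 0xf4

line 4 (goto): pack op=0x2d:7|imm=-12:25 = 0x5bfffff4; big→ 5b ff ff f4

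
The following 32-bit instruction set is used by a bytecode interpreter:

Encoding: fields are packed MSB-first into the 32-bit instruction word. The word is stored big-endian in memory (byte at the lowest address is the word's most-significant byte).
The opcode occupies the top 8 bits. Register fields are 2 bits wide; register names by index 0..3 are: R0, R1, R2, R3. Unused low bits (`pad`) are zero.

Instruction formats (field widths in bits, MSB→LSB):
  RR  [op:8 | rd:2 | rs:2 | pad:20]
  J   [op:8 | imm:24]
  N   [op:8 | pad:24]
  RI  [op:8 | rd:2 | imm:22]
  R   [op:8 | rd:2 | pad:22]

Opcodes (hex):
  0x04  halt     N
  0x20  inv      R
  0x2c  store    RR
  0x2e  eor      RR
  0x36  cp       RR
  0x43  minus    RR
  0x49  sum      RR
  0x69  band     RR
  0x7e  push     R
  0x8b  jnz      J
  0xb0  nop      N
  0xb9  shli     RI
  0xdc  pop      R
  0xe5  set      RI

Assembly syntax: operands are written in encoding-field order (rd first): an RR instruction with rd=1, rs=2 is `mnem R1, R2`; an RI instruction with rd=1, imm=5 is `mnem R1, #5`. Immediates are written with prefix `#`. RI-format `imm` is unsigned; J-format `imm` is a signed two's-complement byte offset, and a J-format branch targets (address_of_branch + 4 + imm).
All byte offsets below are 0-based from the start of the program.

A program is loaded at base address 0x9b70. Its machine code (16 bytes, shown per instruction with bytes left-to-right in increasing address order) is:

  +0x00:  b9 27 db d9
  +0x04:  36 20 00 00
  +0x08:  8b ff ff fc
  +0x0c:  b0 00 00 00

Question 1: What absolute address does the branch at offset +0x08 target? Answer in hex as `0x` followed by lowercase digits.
@+08  big-endian(8b ff ff fc) = 0x8bfffffc
  op=0x8bfffffc>>24=0x8b ⇒ jnz (J)
  imm: (w>>0)&0xffffff=0xfffffc (s24→-4) → #-4
  target = base 0x9b70 + off 0x08 + 4 + imm -4 = 0x9b78

0x9b78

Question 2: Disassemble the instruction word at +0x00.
[00] b9 27 db d9 → 0xb927dbd9
  opcode bits[31:24]=0xb9: shli/RI
  rd: (w>>22)&0x3=0x0 → R0
  imm: (w>>0)&0x3fffff=0x27dbd9 → #2612185

shli R0, #2612185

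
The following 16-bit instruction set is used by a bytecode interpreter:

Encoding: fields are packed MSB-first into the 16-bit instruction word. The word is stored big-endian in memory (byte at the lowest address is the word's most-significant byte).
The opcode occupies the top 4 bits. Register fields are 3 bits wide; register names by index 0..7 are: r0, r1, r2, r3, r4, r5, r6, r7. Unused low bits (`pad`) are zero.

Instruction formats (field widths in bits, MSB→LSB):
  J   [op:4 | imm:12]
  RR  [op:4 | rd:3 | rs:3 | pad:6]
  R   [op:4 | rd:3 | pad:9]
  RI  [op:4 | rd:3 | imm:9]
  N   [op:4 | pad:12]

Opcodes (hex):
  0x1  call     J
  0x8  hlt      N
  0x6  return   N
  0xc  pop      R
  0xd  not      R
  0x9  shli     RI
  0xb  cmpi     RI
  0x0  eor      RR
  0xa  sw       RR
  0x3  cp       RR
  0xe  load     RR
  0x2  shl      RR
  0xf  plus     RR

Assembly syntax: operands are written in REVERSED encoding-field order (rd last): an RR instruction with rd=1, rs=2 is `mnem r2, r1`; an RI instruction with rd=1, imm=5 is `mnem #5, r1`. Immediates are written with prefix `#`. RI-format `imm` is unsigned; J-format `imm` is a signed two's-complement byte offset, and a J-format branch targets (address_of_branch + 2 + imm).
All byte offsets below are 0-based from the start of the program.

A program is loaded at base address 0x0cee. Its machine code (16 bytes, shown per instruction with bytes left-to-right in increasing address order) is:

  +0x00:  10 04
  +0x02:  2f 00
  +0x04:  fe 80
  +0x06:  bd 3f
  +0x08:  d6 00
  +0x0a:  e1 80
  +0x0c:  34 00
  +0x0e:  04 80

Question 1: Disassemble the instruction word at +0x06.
cmpi #319, r6

[06] bd 3f → 0xbd3f
  opcode bits[15:12]=0xb: cmpi/RI
  [11:9] rd=6 = r6
  [8:0] imm=319 = #319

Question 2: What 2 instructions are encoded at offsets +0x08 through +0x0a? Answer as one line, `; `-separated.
not r3; load r6, r0

off 0x08: read d6 00 as big → 0xd600
  opcode bits[15:12]=0xd: not/R
  [11:9] rd=3 = r3
off 0x0a: read e1 80 as big → 0xe180
  opcode bits[15:12]=0xe: load/RR
  [11:9] rd=0 = r0
  [8:6] rs=6 = r6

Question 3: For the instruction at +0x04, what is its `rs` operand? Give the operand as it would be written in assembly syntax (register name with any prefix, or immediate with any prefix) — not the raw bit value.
r2

+0x04: fe 80 ⇒ word 0xfe80 (big)
  opcode bits[15:12]=0xf: plus/RR
  rd: (w>>9)&0x7=0x7 → r7
  rs: (w>>6)&0x7=0x2 → r2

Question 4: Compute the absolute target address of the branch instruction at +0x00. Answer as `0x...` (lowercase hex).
0x0cf4

+0x00: 10 04 ⇒ word 0x1004 (big)
  opcode bits[15:12]=0x1: call/J
  imm@[11:0]=0x4 ⇒ #4
  target = base 0x0cee + off 0x00 + 2 + imm 4 = 0x0cf4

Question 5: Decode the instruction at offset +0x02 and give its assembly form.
+0x02: 2f 00 ⇒ word 0x2f00 (big)
  op=0x2f00>>12=0x2 ⇒ shl (RR)
  rd: (w>>9)&0x7=0x7 → r7
  rs: (w>>6)&0x7=0x4 → r4

shl r4, r7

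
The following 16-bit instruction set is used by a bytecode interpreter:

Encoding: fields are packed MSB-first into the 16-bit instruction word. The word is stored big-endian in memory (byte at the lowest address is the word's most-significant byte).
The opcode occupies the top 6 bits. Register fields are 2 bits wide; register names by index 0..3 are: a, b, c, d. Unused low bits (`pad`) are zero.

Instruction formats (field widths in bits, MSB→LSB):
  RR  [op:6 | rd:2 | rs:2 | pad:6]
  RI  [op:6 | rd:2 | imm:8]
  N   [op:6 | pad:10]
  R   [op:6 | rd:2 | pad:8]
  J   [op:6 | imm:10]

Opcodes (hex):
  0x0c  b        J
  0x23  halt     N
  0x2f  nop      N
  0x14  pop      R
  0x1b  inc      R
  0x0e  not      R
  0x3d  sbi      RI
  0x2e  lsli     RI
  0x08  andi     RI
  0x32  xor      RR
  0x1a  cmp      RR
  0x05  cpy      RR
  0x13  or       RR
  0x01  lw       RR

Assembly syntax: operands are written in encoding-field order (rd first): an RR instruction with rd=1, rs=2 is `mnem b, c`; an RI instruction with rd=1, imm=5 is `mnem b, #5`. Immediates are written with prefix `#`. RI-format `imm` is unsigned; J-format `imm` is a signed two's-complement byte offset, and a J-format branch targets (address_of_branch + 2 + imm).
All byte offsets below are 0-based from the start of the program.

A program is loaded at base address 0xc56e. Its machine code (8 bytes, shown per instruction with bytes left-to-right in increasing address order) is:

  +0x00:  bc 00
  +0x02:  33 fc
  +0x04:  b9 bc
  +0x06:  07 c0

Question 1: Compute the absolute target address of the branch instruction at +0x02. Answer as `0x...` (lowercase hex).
0xc56e

@+02  big-endian(33 fc) = 0x33fc
  op=0x33fc>>10=0xc ⇒ b (J)
  imm: (w>>0)&0x3ff=0x3fc (s10→-4) → #-4
  target = base 0xc56e + off 0x02 + 2 + imm -4 = 0xc56e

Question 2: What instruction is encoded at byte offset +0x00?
@+00  big-endian(bc 00) = 0xbc00
  op=0xbc00>>10=0x2f ⇒ nop (N)

nop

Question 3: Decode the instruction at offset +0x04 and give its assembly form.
lsli b, #188

+0x04: b9 bc ⇒ word 0xb9bc (big)
  opcode bits[15:10]=0x2e: lsli/RI
  [9:8] rd=1 = b
  [7:0] imm=188 = #188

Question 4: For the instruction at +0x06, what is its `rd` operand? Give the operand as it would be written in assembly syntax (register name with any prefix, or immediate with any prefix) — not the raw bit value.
off 0x06: read 07 c0 as big → 0x07c0
  top 6b → 0x1 → lw [RR]
  rd@[9:8]=0x3 ⇒ d
  rs@[7:6]=0x3 ⇒ d

d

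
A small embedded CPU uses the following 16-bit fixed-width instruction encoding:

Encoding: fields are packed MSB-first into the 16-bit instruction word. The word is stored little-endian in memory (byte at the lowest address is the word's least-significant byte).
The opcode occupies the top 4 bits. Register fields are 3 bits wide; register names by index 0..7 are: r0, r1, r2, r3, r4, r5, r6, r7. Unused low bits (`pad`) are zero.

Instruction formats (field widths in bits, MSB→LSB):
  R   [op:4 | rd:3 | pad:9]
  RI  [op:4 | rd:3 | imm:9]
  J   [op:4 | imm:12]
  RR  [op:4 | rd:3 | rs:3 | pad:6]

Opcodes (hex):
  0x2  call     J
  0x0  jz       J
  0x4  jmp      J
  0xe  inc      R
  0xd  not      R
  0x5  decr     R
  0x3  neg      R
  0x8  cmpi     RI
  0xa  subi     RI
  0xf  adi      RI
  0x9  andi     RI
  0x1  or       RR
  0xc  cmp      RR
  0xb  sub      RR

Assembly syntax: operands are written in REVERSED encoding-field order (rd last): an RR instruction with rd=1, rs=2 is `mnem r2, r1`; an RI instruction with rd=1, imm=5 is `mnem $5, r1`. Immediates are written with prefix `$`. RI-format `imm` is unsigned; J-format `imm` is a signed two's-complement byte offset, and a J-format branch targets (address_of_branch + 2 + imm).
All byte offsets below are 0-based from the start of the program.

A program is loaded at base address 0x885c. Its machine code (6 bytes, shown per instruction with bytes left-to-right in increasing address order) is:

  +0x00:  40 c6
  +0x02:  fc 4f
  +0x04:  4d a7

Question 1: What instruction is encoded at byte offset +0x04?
subi $333, r3

@+04  little-endian(4d a7) = 0xa74d
  opcode bits[15:12]=0xa: subi/RI
  [11:9] rd=3 = r3
  [8:0] imm=333 = $333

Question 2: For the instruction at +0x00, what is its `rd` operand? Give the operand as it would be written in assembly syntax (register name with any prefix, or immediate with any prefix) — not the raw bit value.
@+00  little-endian(40 c6) = 0xc640
  top 4b → 0xc → cmp [RR]
  rd: (w>>9)&0x7=0x3 → r3
  rs: (w>>6)&0x7=0x1 → r1

r3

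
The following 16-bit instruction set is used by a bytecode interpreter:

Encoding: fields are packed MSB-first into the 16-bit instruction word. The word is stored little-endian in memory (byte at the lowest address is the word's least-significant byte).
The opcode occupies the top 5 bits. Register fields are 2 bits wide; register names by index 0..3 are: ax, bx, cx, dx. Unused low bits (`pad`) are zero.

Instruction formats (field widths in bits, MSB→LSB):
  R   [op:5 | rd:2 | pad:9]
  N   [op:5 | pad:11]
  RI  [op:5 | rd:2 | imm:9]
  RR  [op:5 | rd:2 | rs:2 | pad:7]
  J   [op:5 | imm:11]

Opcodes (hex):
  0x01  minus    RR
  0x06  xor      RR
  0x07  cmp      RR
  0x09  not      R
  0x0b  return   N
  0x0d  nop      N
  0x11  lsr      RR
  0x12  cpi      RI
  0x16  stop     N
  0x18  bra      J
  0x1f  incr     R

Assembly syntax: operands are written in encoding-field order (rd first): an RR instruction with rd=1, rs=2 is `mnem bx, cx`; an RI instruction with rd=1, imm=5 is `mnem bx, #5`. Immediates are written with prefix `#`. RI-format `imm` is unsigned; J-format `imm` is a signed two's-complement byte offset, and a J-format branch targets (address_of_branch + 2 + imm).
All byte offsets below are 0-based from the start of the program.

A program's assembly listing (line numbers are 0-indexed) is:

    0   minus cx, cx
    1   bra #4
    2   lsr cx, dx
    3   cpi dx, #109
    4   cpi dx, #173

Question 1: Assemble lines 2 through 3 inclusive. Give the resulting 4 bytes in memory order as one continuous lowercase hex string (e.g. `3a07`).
L2: lsr op=0x11:5|rd=2:2|rs=3:2|pad=0:7 ⇒ 0x8d80 ⇒ little 80 8d
L3: cpi op=0x12:5|rd=3:2|imm=109:9 ⇒ 0x966d ⇒ little 6d 96

808d6d96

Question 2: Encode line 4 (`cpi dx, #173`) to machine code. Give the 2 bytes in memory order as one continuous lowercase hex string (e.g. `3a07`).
ad96

L4: cpi op=0x12:5|rd=3:2|imm=173:9 ⇒ 0x96ad ⇒ little ad 96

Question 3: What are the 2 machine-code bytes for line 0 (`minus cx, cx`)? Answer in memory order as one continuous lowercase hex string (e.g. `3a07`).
line 0 (minus): pack op=0x1:5|rd=2:2|rs=2:2|pad=0:7 = 0x0d00; little→ 00 0d

000d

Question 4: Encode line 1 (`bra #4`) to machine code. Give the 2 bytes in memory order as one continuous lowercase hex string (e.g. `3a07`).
04c0

1. bra fields op=0x18:5|imm=4:11 → word c004h → 04 c0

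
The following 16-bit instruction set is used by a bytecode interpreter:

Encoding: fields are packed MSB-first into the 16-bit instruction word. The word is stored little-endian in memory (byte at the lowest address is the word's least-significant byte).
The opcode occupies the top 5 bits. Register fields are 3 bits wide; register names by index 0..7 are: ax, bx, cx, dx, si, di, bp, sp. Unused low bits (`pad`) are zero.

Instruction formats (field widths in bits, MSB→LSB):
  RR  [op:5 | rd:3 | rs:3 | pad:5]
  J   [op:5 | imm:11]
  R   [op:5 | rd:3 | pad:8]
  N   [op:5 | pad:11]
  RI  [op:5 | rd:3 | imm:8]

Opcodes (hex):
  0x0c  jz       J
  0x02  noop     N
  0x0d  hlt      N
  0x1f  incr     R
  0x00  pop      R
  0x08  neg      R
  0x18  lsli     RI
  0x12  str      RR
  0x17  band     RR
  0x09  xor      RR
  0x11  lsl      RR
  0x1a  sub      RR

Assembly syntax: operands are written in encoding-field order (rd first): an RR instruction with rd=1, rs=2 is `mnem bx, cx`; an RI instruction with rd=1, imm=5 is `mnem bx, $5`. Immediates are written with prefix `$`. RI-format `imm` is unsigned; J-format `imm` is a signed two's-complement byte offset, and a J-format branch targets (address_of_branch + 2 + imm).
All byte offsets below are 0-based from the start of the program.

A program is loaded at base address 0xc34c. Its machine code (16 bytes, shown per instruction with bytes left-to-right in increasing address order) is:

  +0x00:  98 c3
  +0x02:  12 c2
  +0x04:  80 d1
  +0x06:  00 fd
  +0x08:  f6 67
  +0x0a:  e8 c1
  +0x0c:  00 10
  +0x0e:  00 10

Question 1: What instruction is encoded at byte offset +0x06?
off 0x06: read 00 fd as little → 0xfd00
  op=0xfd00>>11=0x1f ⇒ incr (R)
  [10:8] rd=5 = di

incr di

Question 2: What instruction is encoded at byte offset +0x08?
[08] f6 67 → 0x67f6
  opcode bits[15:11]=0xc: jz/J
  [10:0] imm=2038 (s11→-10) = $-10

jz $-10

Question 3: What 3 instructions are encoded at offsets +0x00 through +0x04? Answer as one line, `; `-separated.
off 0x00: read 98 c3 as little → 0xc398
  op=0xc398>>11=0x18 ⇒ lsli (RI)
  rd: (w>>8)&0x7=0x3 → dx
  imm: (w>>0)&0xff=0x98 → $152
off 0x02: read 12 c2 as little → 0xc212
  op=0xc212>>11=0x18 ⇒ lsli (RI)
  rd: (w>>8)&0x7=0x2 → cx
  imm: (w>>0)&0xff=0x12 → $18
off 0x04: read 80 d1 as little → 0xd180
  op=0xd180>>11=0x1a ⇒ sub (RR)
  rd: (w>>8)&0x7=0x1 → bx
  rs: (w>>5)&0x7=0x4 → si

lsli dx, $152; lsli cx, $18; sub bx, si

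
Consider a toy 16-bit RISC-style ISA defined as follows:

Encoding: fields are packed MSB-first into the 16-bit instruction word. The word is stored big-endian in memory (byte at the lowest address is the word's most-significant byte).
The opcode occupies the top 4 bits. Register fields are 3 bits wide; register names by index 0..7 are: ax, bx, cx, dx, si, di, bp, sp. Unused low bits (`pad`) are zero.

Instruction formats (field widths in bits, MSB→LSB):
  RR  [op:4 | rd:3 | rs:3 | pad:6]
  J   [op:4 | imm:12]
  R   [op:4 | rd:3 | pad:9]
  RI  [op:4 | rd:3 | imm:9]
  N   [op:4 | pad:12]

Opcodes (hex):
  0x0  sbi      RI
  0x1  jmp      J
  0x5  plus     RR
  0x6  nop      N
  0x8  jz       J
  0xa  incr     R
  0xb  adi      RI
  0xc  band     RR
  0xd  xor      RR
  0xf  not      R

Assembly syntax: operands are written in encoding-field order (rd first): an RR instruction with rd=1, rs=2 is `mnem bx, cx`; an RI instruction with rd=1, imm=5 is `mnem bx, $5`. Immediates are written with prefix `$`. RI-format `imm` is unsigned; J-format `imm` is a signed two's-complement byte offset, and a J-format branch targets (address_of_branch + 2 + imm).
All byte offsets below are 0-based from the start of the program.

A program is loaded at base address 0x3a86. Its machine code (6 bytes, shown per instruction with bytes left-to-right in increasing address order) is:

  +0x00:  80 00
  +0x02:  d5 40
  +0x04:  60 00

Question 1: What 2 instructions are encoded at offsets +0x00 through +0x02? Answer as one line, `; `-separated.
off 0x00: read 80 00 as big → 0x8000
  opcode bits[15:12]=0x8: jz/J
  imm: (w>>0)&0xfff=0x0 → $0
off 0x02: read d5 40 as big → 0xd540
  opcode bits[15:12]=0xd: xor/RR
  rd: (w>>9)&0x7=0x2 → cx
  rs: (w>>6)&0x7=0x5 → di

jz $0; xor cx, di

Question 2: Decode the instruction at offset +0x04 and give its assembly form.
nop

[04] 60 00 → 0x6000
  op=0x6000>>12=0x6 ⇒ nop (N)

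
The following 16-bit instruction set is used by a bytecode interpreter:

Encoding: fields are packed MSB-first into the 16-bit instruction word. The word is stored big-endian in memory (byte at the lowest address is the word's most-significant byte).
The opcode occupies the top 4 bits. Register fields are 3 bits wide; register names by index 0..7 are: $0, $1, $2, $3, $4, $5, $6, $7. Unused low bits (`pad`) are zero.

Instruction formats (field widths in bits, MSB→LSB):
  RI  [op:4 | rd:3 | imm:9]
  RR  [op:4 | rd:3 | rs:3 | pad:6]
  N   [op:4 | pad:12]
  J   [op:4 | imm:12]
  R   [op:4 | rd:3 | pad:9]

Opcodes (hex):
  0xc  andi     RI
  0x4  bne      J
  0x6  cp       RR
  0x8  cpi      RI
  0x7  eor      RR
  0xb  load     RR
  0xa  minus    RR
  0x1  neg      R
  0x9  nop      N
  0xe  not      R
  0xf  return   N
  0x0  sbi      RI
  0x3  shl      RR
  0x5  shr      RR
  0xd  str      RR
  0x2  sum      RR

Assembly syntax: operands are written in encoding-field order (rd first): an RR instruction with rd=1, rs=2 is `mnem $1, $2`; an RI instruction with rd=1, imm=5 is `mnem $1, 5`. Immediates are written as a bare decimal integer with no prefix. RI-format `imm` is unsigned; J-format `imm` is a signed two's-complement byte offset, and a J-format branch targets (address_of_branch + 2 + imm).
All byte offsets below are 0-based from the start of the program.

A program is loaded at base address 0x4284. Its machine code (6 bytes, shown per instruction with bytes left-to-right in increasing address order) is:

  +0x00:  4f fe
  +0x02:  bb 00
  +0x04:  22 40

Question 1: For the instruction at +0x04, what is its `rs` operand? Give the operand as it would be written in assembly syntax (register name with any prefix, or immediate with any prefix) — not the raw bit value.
[04] 22 40 → 0x2240
  opcode bits[15:12]=0x2: sum/RR
  rd@[11:9]=0x1 ⇒ $1
  rs@[8:6]=0x1 ⇒ $1

$1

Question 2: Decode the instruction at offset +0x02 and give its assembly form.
load $5, $4

+0x02: bb 00 ⇒ word 0xbb00 (big)
  op=0xbb00>>12=0xb ⇒ load (RR)
  rd@[11:9]=0x5 ⇒ $5
  rs@[8:6]=0x4 ⇒ $4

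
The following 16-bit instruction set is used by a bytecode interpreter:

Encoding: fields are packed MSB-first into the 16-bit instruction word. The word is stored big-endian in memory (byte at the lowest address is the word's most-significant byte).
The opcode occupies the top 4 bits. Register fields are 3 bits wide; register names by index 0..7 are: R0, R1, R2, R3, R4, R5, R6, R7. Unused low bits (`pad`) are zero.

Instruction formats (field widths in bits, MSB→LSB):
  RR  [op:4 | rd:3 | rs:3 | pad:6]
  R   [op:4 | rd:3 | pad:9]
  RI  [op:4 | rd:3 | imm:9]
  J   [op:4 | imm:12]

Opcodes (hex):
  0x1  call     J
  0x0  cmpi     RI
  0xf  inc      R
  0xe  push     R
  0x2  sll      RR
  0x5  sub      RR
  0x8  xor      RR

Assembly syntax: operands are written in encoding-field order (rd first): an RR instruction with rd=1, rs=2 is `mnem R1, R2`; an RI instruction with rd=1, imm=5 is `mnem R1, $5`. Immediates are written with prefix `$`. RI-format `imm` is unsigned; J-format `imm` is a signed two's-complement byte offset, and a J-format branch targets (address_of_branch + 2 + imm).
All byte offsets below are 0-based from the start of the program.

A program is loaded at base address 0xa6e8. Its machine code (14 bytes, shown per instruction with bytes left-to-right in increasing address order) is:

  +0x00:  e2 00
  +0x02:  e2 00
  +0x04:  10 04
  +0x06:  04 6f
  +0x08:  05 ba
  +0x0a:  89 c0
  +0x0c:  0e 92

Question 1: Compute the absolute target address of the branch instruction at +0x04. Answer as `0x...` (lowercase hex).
off 0x04: read 10 04 as big → 0x1004
  op=0x1004>>12=0x1 ⇒ call (J)
  imm: (w>>0)&0xfff=0x4 → $4
  target = base 0xa6e8 + off 0x04 + 2 + imm 4 = 0xa6f2

0xa6f2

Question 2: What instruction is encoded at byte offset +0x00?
push R1

+0x00: e2 00 ⇒ word 0xe200 (big)
  opcode bits[15:12]=0xe: push/R
  [11:9] rd=1 = R1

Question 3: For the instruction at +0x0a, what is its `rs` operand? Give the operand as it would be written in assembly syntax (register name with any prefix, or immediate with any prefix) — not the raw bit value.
R7

[0a] 89 c0 → 0x89c0
  opcode bits[15:12]=0x8: xor/RR
  rd@[11:9]=0x4 ⇒ R4
  rs@[8:6]=0x7 ⇒ R7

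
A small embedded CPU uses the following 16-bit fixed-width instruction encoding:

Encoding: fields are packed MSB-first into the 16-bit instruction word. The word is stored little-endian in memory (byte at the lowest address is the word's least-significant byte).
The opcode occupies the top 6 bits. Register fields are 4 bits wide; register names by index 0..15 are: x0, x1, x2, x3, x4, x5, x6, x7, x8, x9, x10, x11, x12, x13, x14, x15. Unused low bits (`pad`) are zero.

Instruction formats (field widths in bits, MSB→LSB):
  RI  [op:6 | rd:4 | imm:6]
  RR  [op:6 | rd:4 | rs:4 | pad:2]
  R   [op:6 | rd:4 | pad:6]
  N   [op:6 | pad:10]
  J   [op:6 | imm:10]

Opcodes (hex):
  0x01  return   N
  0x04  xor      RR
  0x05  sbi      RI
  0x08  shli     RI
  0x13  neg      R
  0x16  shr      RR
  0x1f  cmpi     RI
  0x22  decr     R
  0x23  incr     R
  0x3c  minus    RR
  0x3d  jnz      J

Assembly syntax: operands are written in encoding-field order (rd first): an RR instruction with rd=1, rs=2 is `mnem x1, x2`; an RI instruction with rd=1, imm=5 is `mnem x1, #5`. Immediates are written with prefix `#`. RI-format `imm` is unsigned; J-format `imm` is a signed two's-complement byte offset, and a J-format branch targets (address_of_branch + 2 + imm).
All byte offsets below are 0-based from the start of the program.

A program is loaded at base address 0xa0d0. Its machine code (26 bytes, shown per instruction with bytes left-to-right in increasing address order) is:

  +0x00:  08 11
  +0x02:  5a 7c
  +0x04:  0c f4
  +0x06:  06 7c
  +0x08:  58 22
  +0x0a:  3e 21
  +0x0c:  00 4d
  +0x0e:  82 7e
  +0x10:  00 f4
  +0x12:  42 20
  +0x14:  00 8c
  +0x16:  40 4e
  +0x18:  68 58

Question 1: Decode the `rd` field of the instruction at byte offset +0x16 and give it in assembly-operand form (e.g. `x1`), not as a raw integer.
x9

+0x16: 40 4e ⇒ word 0x4e40 (little)
  op=0x4e40>>10=0x13 ⇒ neg (R)
  rd: (w>>6)&0xf=0x9 → x9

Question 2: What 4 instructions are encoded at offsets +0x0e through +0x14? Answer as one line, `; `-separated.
cmpi x10, #2; jnz #0; shli x1, #2; incr x0

[0e] 82 7e → 0x7e82
  top 6b → 0x1f → cmpi [RI]
  [9:6] rd=10 = x10
  [5:0] imm=2 = #2
[10] 00 f4 → 0xf400
  top 6b → 0x3d → jnz [J]
  [9:0] imm=0 = #0
[12] 42 20 → 0x2042
  top 6b → 0x8 → shli [RI]
  [9:6] rd=1 = x1
  [5:0] imm=2 = #2
[14] 00 8c → 0x8c00
  top 6b → 0x23 → incr [R]
  [9:6] rd=0 = x0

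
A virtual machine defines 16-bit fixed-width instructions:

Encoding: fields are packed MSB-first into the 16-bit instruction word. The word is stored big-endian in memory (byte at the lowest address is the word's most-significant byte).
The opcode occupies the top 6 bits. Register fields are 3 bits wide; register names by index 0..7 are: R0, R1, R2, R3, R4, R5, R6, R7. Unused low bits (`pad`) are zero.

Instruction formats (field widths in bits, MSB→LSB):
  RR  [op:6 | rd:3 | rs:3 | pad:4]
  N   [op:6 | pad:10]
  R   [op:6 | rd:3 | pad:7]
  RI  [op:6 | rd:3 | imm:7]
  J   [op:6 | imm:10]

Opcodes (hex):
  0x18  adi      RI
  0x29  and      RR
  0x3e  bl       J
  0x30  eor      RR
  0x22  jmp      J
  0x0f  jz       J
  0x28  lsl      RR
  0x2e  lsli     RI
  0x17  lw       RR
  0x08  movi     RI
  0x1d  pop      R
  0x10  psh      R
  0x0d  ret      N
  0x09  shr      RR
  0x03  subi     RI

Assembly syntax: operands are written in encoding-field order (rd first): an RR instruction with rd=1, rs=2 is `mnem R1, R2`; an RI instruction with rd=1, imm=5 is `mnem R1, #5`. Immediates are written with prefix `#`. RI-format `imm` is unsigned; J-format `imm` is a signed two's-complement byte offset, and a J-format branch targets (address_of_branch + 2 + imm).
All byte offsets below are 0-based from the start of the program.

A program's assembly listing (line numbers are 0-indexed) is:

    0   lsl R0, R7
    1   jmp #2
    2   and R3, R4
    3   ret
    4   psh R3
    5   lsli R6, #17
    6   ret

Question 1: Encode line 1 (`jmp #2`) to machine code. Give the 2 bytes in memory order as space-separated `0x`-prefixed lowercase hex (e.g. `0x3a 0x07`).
0x88 0x02

L1: jmp op=0x22:6|imm=2:10 ⇒ 0x8802 ⇒ big 88 02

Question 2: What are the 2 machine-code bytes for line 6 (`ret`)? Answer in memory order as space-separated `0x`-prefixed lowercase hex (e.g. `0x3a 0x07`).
0x34 0x00

line 6 (ret): pack op=0xd:6|pad=0:10 = 0x3400; big→ 34 00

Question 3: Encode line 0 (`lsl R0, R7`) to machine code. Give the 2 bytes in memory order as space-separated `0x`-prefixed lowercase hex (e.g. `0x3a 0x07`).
L0: lsl op=0x28:6|rd=0:3|rs=7:3|pad=0:4 ⇒ 0xa070 ⇒ big a0 70

0xa0 0x70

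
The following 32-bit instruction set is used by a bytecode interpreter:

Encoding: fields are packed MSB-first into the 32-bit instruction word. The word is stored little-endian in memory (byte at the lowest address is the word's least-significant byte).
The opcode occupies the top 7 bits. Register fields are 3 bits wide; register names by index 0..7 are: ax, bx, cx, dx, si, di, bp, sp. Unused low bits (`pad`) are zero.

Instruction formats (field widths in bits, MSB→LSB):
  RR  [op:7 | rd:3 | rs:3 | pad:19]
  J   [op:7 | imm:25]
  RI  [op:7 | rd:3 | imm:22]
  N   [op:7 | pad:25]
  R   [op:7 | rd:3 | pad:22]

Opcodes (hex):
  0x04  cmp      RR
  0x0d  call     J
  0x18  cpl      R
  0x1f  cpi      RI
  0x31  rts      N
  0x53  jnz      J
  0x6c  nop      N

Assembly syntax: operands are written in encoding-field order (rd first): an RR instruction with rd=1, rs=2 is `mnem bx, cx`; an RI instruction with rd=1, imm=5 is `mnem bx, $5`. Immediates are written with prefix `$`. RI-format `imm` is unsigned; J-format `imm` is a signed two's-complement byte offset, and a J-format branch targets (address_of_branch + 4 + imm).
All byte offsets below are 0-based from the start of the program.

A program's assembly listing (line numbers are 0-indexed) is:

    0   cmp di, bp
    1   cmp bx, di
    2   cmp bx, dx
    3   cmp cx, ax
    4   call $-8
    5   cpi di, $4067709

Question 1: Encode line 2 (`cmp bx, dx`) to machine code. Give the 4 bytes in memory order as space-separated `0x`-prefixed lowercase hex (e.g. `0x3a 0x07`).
L2: cmp op=0x4:7|rd=1:3|rs=3:3|pad=0:19 ⇒ 0x08580000 ⇒ little 00 00 58 08

0x00 0x00 0x58 0x08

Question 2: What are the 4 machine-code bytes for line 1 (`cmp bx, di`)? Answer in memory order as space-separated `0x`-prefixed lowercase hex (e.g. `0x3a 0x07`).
0x00 0x00 0x68 0x08

L1: cmp op=0x4:7|rd=1:3|rs=5:3|pad=0:19 ⇒ 0x08680000 ⇒ little 00 00 68 08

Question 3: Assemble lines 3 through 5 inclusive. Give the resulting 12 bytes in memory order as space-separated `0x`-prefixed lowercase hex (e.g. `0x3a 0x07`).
3. cmp fields op=0x4:7|rd=2:3|rs=0:3|pad=0:19 → word 08800000h → 00 00 80 08
4. call fields op=0xd:7|imm=-8:25 → word 1bfffff8h → f8 ff ff 1b
5. cpi fields op=0x1f:7|rd=5:3|imm=4067709:22 → word 3f7e117dh → 7d 11 7e 3f

0x00 0x00 0x80 0x08 0xf8 0xff 0xff 0x1b 0x7d 0x11 0x7e 0x3f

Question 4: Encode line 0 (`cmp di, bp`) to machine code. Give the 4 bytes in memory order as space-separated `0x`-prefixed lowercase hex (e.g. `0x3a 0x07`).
0x00 0x00 0x70 0x09

0. cmp fields op=0x4:7|rd=5:3|rs=6:3|pad=0:19 → word 09700000h → 00 00 70 09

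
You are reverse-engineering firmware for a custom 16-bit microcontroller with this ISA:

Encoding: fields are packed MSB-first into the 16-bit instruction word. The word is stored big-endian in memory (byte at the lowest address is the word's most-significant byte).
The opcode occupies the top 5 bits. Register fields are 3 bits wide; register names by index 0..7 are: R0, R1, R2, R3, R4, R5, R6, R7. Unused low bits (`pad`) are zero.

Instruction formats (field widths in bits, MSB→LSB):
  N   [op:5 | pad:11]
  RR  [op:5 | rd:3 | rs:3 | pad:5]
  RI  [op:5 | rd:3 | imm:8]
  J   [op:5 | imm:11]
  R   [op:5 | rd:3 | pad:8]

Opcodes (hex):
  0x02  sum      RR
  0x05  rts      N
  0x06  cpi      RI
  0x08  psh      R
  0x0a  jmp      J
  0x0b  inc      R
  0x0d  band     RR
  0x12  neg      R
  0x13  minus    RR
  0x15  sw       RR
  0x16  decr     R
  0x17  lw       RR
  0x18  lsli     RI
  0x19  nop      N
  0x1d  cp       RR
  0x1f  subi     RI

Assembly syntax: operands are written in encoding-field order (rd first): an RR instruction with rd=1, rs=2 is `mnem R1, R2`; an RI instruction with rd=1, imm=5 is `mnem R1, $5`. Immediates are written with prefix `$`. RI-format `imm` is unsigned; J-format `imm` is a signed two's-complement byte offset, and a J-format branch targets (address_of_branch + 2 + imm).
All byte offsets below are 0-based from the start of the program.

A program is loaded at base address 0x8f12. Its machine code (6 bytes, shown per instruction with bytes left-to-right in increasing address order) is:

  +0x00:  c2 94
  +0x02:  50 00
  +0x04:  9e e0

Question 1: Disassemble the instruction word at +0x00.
off 0x00: read c2 94 as big → 0xc294
  opcode bits[15:11]=0x18: lsli/RI
  rd: (w>>8)&0x7=0x2 → R2
  imm: (w>>0)&0xff=0x94 → $148

lsli R2, $148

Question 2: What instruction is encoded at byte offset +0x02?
@+02  big-endian(50 00) = 0x5000
  opcode bits[15:11]=0xa: jmp/J
  [10:0] imm=0 = $0

jmp $0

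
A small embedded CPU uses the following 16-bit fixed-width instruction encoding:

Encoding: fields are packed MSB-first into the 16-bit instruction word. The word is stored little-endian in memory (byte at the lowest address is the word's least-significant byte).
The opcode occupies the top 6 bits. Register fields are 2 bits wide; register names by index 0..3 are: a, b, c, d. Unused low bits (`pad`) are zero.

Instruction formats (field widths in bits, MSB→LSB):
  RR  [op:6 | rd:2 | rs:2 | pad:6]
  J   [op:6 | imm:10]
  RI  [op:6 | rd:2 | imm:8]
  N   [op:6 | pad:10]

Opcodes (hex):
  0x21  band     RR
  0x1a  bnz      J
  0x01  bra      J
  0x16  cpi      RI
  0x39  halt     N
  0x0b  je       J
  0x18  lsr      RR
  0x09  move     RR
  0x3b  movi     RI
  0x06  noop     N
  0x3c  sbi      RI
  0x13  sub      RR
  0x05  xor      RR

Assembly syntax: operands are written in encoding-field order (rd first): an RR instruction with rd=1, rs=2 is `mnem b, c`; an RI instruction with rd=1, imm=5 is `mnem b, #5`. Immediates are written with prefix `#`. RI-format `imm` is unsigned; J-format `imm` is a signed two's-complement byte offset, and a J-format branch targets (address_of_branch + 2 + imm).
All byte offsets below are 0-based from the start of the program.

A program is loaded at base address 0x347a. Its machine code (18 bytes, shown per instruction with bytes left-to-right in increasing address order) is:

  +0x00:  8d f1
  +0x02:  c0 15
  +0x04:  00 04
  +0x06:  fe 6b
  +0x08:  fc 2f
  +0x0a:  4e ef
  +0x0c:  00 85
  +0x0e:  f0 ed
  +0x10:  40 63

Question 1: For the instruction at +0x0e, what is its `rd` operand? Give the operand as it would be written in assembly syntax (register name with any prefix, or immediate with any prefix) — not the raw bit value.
b

[0e] f0 ed → 0xedf0
  top 6b → 0x3b → movi [RI]
  rd@[9:8]=0x1 ⇒ b
  imm@[7:0]=0xf0 ⇒ #240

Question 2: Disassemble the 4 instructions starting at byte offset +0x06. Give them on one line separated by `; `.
off 0x06: read fe 6b as little → 0x6bfe
  top 6b → 0x1a → bnz [J]
  [9:0] imm=1022 (s10→-2) = #-2
off 0x08: read fc 2f as little → 0x2ffc
  top 6b → 0xb → je [J]
  [9:0] imm=1020 (s10→-4) = #-4
off 0x0a: read 4e ef as little → 0xef4e
  top 6b → 0x3b → movi [RI]
  [9:8] rd=3 = d
  [7:0] imm=78 = #78
off 0x0c: read 00 85 as little → 0x8500
  top 6b → 0x21 → band [RR]
  [9:8] rd=1 = b
  [7:6] rs=0 = a

bnz #-2; je #-4; movi d, #78; band b, a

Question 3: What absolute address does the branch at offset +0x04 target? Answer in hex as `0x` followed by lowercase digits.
+0x04: 00 04 ⇒ word 0x0400 (little)
  op=0x0400>>10=0x1 ⇒ bra (J)
  imm: (w>>0)&0x3ff=0x0 → #0
  target = base 0x347a + off 0x04 + 2 + imm 0 = 0x3480

0x3480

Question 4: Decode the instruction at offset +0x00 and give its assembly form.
sbi b, #141

+0x00: 8d f1 ⇒ word 0xf18d (little)
  opcode bits[15:10]=0x3c: sbi/RI
  [9:8] rd=1 = b
  [7:0] imm=141 = #141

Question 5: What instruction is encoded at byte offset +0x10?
off 0x10: read 40 63 as little → 0x6340
  op=0x6340>>10=0x18 ⇒ lsr (RR)
  rd: (w>>8)&0x3=0x3 → d
  rs: (w>>6)&0x3=0x1 → b

lsr d, b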